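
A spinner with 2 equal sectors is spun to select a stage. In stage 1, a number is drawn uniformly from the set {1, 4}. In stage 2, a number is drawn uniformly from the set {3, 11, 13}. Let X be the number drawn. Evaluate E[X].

E[X | stage 1] = (1+4)/2 = 5/2.
E[X | stage 2] = (3+11+13)/3 = 9.
E[X] = (1/2)·(5/2) + (1/2)·(9) = 23/4.

23/4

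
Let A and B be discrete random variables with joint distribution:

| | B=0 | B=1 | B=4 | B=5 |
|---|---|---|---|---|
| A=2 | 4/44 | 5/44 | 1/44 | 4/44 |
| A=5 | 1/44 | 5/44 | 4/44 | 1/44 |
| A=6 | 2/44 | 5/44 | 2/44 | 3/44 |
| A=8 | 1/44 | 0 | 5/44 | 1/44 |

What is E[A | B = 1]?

13/3

P(B = 1) = 15/44.
Σ A·P over the event = 2·(5/44) + 5·(5/44) + 6·(5/44) = 65/44.
E[A | B = 1] = (65/44) / (15/44) = 13/3.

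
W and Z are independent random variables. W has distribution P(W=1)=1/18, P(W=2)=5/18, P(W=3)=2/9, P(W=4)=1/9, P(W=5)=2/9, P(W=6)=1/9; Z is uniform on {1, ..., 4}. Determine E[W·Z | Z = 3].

21/2

P(Z = 3) = 1/4.
Summing WZ·P(x,y) over outcomes with Z = 3 gives 21/8.
E[W·Z | Z = 3] = (21/8) / (1/4) = 21/2.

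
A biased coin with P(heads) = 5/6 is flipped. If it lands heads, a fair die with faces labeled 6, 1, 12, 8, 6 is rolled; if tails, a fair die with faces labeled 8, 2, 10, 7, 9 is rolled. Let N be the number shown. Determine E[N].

E[N | heads] = (6+1+12+8+6)/5 = 33/5.
E[N | tails] = (8+2+10+7+9)/5 = 36/5.
E[N] = (5/6)·(33/5) + (1/6)·(36/5) = 67/10.

67/10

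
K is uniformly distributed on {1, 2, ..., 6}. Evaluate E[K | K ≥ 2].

4

Given K ≥ 2, K is equally likely to be any of {2, 3, 4, 5, 6}.
E[K | K ≥ 2] = (2 + 3 + 4 + 5 + 6) / 5 = 4.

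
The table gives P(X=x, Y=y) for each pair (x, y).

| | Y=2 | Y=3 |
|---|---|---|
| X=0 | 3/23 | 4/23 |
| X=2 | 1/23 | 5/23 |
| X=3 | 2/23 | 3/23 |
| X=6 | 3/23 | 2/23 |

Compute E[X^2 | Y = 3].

P(Y = 3) = 14/23.
Σ X^2·P over the event = 0·(4/23) + 4·(5/23) + 9·(3/23) + 36·(2/23) = 119/23.
E[X^2 | Y = 3] = (119/23) / (14/23) = 17/2.

17/2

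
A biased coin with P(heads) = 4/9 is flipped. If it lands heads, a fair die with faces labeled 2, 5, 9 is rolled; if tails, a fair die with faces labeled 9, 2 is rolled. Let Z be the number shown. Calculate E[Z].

E[Z | heads] = (2+5+9)/3 = 16/3.
E[Z | tails] = (9+2)/2 = 11/2.
By the law of total expectation,
E[Z] = (4/9)·(16/3) + (5/9)·(11/2) = 293/54.

293/54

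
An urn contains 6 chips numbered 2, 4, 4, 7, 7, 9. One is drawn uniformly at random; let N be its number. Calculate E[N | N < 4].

P(N < 4) = 1/6.
Σ over the event: 2·1/6 = 1/3.
E[N | N < 4] = (1/3) / (1/6) = 2.

2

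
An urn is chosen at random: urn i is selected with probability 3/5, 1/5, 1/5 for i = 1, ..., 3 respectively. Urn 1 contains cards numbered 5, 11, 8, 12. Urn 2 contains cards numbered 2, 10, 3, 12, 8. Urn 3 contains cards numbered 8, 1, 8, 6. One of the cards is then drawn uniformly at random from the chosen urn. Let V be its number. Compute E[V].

E[V | urn 1] = (5+11+8+12)/4 = 9.
E[V | urn 2] = (2+10+3+12+8)/5 = 7.
E[V | urn 3] = (8+1+8+6)/4 = 23/4.
By the law of total expectation,
E[V] = (3/5)·(9) + (1/5)·(7) + (1/5)·(23/4) = 159/20.

159/20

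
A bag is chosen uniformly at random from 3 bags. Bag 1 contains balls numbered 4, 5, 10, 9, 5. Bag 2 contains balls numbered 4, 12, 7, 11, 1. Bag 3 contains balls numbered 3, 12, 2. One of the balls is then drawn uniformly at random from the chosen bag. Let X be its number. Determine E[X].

289/45

E[X | bag 1] = (4+5+10+9+5)/5 = 33/5.
E[X | bag 2] = (4+12+7+11+1)/5 = 7.
E[X | bag 3] = (3+12+2)/3 = 17/3.
E[X] = (1/3)·(33/5) + (1/3)·(7) + (1/3)·(17/3) = 289/45.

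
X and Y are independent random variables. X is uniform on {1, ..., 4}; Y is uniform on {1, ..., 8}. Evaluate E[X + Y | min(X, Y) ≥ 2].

P(min(X, Y) ≥ 2) = 21/32.
Summing (X+Y)·P(x,y) over outcomes with min(X, Y) ≥ 2 gives 21/4.
E[X + Y | min(X, Y) ≥ 2] = (21/4) / (21/32) = 8.

8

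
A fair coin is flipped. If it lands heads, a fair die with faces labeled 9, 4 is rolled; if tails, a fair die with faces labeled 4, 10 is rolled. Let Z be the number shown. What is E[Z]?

E[Z | heads] = (9+4)/2 = 13/2.
E[Z | tails] = (4+10)/2 = 7.
By the law of total expectation,
E[Z] = (1/2)·(13/2) + (1/2)·(7) = 27/4.

27/4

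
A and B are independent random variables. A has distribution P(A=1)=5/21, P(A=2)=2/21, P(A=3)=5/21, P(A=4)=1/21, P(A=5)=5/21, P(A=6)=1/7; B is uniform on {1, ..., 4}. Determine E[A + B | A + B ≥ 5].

P(A + B ≥ 5) = 5/7.
Summing (A+B)·P(x,y) over outcomes with A + B ≥ 5 gives 415/84.
E[A + B | A + B ≥ 5] = (415/84) / (5/7) = 83/12.

83/12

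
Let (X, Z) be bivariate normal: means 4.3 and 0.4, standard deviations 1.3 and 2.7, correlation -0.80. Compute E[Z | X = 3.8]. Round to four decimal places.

1.2308

For a bivariate normal, E[Z | X=x] = μ_Z + ρ·(σ_Z/σ_X)·(x − μ_X).
E[Z | X=3.8] = 0.4 + (-0.80)·(2.7/1.3)·(3.8 − (4.3)) = 0.4 + (-1.6615)·(-0.5) = 1.2308.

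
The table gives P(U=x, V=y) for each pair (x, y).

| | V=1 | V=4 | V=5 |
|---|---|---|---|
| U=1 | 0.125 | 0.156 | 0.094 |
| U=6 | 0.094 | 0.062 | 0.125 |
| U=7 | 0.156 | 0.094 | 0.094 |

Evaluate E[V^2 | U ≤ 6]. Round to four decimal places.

P(U ≤ 6) = 0.656.
Σ V^2·P over the event = 1·(0.125) + 16·(0.156) + 25·(0.094) + 1·(0.094) + 16·(0.062) + 25·(0.125) = 9.182.
E[V^2 | U ≤ 6] = (9.182) / (0.656) = 13.9970.

13.9970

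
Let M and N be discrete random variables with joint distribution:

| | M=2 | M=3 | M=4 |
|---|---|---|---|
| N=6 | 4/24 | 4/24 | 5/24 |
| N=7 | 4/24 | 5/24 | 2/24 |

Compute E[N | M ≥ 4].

44/7

P(M ≥ 4) = 7/24.
Σ N·P over the event = 6·(5/24) + 7·(2/24) = 11/6.
E[N | M ≥ 4] = (11/6) / (7/24) = 44/7.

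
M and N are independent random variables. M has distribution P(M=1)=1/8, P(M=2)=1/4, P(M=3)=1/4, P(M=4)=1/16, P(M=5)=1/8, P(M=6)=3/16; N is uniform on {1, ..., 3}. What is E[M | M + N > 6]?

P(M + N > 6) = 7/24.
Summing M·P(x,y) over outcomes with M + N > 6 gives 13/8.
E[M | M + N > 6] = (13/8) / (7/24) = 39/7.

39/7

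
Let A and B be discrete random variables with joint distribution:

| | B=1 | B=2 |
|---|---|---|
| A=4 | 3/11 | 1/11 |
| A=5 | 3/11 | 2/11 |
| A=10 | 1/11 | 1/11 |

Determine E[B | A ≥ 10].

P(A ≥ 10) = 2/11.
Summing B·P(A=x,B=y) over the conditioning event gives 3/11.
E[B | A ≥ 10] = (3/11) / (2/11) = 3/2.

3/2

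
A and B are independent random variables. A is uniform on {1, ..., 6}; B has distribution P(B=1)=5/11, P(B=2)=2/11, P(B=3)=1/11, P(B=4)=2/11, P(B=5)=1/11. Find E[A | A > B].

179/41

P(A > B) = 41/66.
Summing A·P(x,y) over outcomes with A > B gives 179/66.
E[A | A > B] = (179/66) / (41/66) = 179/41.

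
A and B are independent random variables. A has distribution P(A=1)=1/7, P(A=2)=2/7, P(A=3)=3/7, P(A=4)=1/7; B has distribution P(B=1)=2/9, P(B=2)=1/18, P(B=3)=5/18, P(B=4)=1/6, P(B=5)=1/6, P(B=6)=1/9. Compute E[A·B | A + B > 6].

687/49

P(A + B > 6) = 7/18.
Summing AB·P(x,y) over outcomes with A + B > 6 gives 229/42.
E[A·B | A + B > 6] = (229/42) / (7/18) = 687/49.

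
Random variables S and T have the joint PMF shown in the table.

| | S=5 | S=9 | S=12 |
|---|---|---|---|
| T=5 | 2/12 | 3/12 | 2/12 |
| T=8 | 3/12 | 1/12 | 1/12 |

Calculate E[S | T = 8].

36/5

P(T = 8) = 5/12.
Summing S·P(S=x,T=y) over the conditioning event gives 3.
E[S | T = 8] = (3) / (5/12) = 36/5.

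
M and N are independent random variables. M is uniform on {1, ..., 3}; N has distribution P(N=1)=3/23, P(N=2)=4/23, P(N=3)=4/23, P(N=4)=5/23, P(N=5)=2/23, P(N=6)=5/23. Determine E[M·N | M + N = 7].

55/6

P(M + N = 7) = 4/23.
Summing MN·P(x,y) over outcomes with M + N = 7 gives 110/69.
E[M·N | M + N = 7] = (110/69) / (4/23) = 55/6.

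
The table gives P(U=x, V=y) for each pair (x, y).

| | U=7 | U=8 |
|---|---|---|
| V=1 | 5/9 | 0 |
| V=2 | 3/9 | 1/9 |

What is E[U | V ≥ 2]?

P(V ≥ 2) = 4/9.
Σ U·P over the event = 7·(3/9) + 8·(1/9) = 29/9.
E[U | V ≥ 2] = (29/9) / (4/9) = 29/4.

29/4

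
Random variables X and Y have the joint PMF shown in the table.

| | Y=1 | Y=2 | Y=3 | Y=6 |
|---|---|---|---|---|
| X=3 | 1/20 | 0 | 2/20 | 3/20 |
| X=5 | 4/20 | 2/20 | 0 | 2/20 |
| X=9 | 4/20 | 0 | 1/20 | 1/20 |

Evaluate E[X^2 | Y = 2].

P(Y = 2) = 1/10.
Σ X^2·P over the event = 25·(2/20) = 5/2.
E[X^2 | Y = 2] = (5/2) / (1/10) = 25.

25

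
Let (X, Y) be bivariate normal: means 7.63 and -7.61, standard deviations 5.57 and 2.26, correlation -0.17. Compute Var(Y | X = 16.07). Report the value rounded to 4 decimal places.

4.9600

For a bivariate normal, Var(Y | X=x) = σ_Y²(1 − ρ²).
Var(Y | X=16.07) = (2.26)²·(1 − (-0.17)²) = 5.1076·0.9711 = 4.9600.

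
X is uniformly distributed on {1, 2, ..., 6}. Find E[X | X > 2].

Given X > 2, X is equally likely to be any of {3, 4, 5, 6}.
E[X | X > 2] = (3 + 4 + 5 + 6) / 4 = 9/2.

9/2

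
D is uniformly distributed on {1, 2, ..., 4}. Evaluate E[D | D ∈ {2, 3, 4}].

P(D ∈ {2, 3, 4}) = 3/4.
Σ over the event: 2·1/4 + 3·1/4 + 4·1/4 = 9/4.
E[D | D ∈ {2, 3, 4}] = (9/4) / (3/4) = 3.

3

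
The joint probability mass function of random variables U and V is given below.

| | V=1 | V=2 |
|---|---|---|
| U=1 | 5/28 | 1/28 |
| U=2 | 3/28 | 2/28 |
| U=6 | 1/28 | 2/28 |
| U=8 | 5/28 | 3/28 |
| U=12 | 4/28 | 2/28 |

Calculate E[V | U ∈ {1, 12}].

P(U ∈ {1, 12}) = 3/7.
Σ V·P over the event = 1·(5/28) + 2·(1/28) + 1·(4/28) + 2·(2/28) = 15/28.
E[V | U ∈ {1, 12}] = (15/28) / (3/7) = 5/4.

5/4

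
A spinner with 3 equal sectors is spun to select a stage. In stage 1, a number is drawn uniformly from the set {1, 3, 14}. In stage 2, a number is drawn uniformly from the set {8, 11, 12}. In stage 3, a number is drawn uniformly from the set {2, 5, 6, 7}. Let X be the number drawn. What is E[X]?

E[X | stage 1] = (1+3+14)/3 = 6.
E[X | stage 2] = (8+11+12)/3 = 31/3.
E[X | stage 3] = (2+5+6+7)/4 = 5.
By the law of total expectation,
E[X] = (1/3)·(6) + (1/3)·(31/3) + (1/3)·(5) = 64/9.

64/9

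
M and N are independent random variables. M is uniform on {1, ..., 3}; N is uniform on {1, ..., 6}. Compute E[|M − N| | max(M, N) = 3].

P(max(M, N) = 3) = 5/18.
Summing |M−N|·P(x,y) over outcomes with max(M, N) = 3 gives 1/3.
E[|M − N| | max(M, N) = 3] = (1/3) / (5/18) = 6/5.

6/5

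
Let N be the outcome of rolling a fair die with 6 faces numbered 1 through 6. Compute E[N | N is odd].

Given N is odd, N is equally likely to be any of {1, 3, 5}.
E[N | N is odd] = (1 + 3 + 5) / 3 = 3.

3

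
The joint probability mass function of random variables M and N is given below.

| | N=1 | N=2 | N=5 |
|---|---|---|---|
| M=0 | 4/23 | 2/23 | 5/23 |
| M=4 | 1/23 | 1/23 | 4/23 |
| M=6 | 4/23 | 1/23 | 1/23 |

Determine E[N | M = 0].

P(M = 0) = 11/23.
Σ N·P over the event = 1·(4/23) + 2·(2/23) + 5·(5/23) = 33/23.
E[N | M = 0] = (33/23) / (11/23) = 3.

3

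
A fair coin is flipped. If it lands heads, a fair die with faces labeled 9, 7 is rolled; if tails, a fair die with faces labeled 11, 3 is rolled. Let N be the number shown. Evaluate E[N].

E[N | heads] = (9+7)/2 = 8.
E[N | tails] = (11+3)/2 = 7.
By the law of total expectation,
E[N] = (1/2)·(8) + (1/2)·(7) = 15/2.

15/2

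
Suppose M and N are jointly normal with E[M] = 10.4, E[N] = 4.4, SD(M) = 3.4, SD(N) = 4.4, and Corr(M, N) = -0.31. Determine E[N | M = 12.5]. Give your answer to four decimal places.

E[N | M=x] = μ_N + ρ(σ_N/σ_M)(x − μ_M) for jointly normal variables.
E[N | M=12.5] = 4.4 + (-0.31)·(4.4/3.4)·(12.5 − (10.4)) = 4.4 + (-0.40118)·(2.1) = 3.5575.

3.5575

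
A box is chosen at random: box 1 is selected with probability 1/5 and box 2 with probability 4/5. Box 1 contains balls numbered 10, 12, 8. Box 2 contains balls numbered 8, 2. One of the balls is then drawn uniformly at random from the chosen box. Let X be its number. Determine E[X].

E[X | box 1] = (10+12+8)/3 = 10.
E[X | box 2] = (8+2)/2 = 5.
E[X] = (1/5)·(10) + (4/5)·(5) = 6.

6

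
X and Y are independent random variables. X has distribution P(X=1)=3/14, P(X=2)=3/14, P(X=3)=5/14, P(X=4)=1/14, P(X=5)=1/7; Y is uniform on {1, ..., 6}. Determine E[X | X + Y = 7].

P(X + Y = 7) = 1/6.
Summing X·P(x,y) over outcomes with X + Y = 7 gives 19/42.
E[X | X + Y = 7] = (19/42) / (1/6) = 19/7.

19/7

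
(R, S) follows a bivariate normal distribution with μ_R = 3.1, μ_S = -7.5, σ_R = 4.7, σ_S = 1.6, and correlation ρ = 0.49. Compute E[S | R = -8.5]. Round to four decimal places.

For a bivariate normal, E[S | R=x] = μ_S + ρ·(σ_S/σ_R)·(x − μ_R).
E[S | R=-8.5] = -7.5 + (0.49)·(1.6/4.7)·(-8.5 − (3.1)) = -7.5 + (0.16681)·(-11.6) = -9.4350.

-9.4350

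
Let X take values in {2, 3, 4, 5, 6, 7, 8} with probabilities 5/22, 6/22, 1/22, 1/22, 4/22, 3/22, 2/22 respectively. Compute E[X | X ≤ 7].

41/10

P(X ≤ 7) = 10/11.
Σ over the event: 2·5/22 + 3·3/11 + 4·1/22 + 5·1/22 + 6·2/11 + 7·3/22 = 41/11.
E[X | X ≤ 7] = (41/11) / (10/11) = 41/10.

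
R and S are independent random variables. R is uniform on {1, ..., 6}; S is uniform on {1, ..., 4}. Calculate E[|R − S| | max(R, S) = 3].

6/5

Outcomes with max(R, S) = 3: (1,3), (2,3), (3,1), (3,2), (3,3), each with probability 1/24.
E[|R − S| | max(R, S) = 3] = (2 + 1 + 2 + 1 + 0) / 5 = 6/5.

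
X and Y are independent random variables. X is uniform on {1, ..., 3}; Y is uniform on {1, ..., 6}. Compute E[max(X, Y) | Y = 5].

Outcomes with Y = 5: (1,5), (2,5), (3,5), each with probability 1/18.
E[max(X, Y) | Y = 5] = (5 + 5 + 5) / 3 = 5.

5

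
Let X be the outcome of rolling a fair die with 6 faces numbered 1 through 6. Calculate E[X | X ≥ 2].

4

Given X ≥ 2, X is equally likely to be any of {2, 3, 4, 5, 6}.
E[X | X ≥ 2] = (2 + 3 + 4 + 5 + 6) / 5 = 4.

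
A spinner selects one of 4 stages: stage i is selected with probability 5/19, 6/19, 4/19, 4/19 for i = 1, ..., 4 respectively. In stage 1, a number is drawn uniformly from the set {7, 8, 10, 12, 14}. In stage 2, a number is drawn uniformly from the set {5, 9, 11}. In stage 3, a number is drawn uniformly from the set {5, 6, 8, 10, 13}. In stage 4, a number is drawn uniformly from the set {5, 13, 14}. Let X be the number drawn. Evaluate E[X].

2659/285

E[X | stage 1] = (7+8+10+12+14)/5 = 51/5.
E[X | stage 2] = (5+9+11)/3 = 25/3.
E[X | stage 3] = (5+6+8+10+13)/5 = 42/5.
E[X | stage 4] = (5+13+14)/3 = 32/3.
By the law of total expectation,
E[X] = (5/19)·(51/5) + (6/19)·(25/3) + (4/19)·(42/5) + (4/19)·(32/3) = 2659/285.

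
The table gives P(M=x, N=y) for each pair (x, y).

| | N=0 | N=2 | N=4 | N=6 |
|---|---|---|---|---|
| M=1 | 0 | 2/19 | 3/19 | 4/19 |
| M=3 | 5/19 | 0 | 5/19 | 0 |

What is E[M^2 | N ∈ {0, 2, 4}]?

19/3

P(N ∈ {0, 2, 4}) = 15/19.
Summing M^2·P(M=x,N=y) over the conditioning event gives 5.
E[M^2 | N ∈ {0, 2, 4}] = (5) / (15/19) = 19/3.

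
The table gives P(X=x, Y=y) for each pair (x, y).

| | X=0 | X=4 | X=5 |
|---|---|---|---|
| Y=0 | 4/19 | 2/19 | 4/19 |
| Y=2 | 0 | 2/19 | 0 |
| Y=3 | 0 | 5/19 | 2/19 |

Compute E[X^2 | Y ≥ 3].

P(Y ≥ 3) = 7/19.
Σ X^2·P over the event = 16·(5/19) + 25·(2/19) = 130/19.
E[X^2 | Y ≥ 3] = (130/19) / (7/19) = 130/7.

130/7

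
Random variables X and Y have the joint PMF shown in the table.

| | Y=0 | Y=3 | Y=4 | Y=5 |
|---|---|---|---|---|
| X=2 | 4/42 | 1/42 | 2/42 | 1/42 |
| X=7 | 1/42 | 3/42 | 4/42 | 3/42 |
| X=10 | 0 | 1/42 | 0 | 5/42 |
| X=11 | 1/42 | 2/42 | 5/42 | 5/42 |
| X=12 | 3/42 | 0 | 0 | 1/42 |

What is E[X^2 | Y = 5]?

P(Y = 5) = 5/14.
Σ X^2·P over the event = 4·(1/42) + 49·(3/42) + 100·(5/42) + 121·(5/42) + 144·(1/42) = 100/3.
E[X^2 | Y = 5] = (100/3) / (5/14) = 280/3.

280/3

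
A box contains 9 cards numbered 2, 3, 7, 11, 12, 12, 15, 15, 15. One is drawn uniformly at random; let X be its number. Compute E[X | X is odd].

P(X is odd) = 2/3.
Σ over the event: 3·1/9 + 7·1/9 + 11·1/9 + 15·1/3 = 22/3.
E[X | X is odd] = (22/3) / (2/3) = 11.

11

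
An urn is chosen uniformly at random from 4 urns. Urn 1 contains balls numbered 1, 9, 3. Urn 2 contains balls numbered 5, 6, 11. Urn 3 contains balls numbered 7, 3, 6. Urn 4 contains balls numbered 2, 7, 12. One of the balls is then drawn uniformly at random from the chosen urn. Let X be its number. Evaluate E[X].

6

E[X | urn 1] = (1+9+3)/3 = 13/3.
E[X | urn 2] = (5+6+11)/3 = 22/3.
E[X | urn 3] = (7+3+6)/3 = 16/3.
E[X | urn 4] = (2+7+12)/3 = 7.
E[X] = (1/4)·(13/3) + (1/4)·(22/3) + (1/4)·(16/3) + (1/4)·(7) = 6.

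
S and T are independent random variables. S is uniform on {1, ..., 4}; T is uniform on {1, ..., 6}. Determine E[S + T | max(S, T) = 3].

Outcomes with max(S, T) = 3: (1,3), (2,3), (3,1), (3,2), (3,3), each with probability 1/24.
E[S + T | max(S, T) = 3] = (4 + 5 + 4 + 5 + 6) / 5 = 24/5.

24/5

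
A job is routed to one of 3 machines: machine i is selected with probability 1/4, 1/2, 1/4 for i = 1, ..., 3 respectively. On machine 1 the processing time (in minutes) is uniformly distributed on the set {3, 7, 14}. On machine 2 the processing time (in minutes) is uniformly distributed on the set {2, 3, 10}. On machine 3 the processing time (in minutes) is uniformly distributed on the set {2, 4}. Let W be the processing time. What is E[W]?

E[W | machine 1] = (3+7+14)/3 = 8.
E[W | machine 2] = (2+3+10)/3 = 5.
E[W | machine 3] = (2+4)/2 = 3.
By the law of total expectation,
E[W] = (1/4)·(8) + (1/2)·(5) + (1/4)·(3) = 21/4.

21/4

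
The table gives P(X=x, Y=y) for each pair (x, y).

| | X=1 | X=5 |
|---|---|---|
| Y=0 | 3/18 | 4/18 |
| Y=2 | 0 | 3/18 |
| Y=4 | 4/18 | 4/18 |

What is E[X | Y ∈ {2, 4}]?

39/11

P(Y ∈ {2, 4}) = 11/18.
Σ X·P over the event = 1·(4/18) + 5·(3/18) + 5·(4/18) = 13/6.
E[X | Y ∈ {2, 4}] = (13/6) / (11/18) = 39/11.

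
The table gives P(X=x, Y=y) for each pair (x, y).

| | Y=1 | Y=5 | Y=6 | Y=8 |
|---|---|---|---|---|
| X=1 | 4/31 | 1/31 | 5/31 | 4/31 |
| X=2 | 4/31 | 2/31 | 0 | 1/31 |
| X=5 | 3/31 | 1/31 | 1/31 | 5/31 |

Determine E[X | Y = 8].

31/10

P(Y = 8) = 10/31.
Σ X·P over the event = 1·(4/31) + 2·(1/31) + 5·(5/31) = 1.
E[X | Y = 8] = (1) / (10/31) = 31/10.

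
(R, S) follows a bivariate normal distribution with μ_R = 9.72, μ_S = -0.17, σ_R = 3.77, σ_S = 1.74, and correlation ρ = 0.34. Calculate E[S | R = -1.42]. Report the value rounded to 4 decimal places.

-1.9181

The regression of S on R has slope ρ·σ_S/σ_R and passes through (μ_R, μ_S).
E[S | R=-1.42] = -0.17 + (0.34)·(1.74/3.77)·(-1.42 − (9.72)) = -0.17 + (0.15692)·(-11.14) = -1.9181.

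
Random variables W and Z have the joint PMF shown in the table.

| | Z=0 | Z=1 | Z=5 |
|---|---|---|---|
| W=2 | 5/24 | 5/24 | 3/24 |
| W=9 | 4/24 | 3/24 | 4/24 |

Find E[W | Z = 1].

37/8

P(Z = 1) = 1/3.
Σ W·P over the event = 2·(5/24) + 9·(3/24) = 37/24.
E[W | Z = 1] = (37/24) / (1/3) = 37/8.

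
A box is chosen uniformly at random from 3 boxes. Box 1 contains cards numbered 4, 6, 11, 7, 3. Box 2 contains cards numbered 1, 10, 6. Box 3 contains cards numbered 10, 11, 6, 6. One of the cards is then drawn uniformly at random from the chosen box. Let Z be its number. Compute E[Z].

E[Z | box 1] = (4+6+11+7+3)/5 = 31/5.
E[Z | box 2] = (1+10+6)/3 = 17/3.
E[Z | box 3] = (10+11+6+6)/4 = 33/4.
By the law of total expectation,
E[Z] = (1/3)·(31/5) + (1/3)·(17/3) + (1/3)·(33/4) = 1207/180.

1207/180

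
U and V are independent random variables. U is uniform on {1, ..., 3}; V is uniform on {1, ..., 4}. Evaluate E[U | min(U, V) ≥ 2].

5/2

Outcomes with min(U, V) ≥ 2: (2,2), (2,3), (2,4), (3,2), (3,3), (3,4), each with probability 1/12.
E[U | min(U, V) ≥ 2] = (2 + 2 + 2 + 3 + 3 + 3) / 6 = 5/2.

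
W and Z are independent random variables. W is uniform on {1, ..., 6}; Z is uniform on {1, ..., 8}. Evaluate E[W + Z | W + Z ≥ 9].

32/3

P(W + Z ≥ 9) = 7/16.
Summing (W+Z)·P(x,y) over outcomes with W + Z ≥ 9 gives 14/3.
E[W + Z | W + Z ≥ 9] = (14/3) / (7/16) = 32/3.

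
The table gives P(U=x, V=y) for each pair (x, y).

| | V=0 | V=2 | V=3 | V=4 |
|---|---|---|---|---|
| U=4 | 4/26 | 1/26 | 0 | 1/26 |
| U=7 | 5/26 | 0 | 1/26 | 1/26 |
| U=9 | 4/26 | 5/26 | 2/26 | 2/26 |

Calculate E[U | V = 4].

P(V = 4) = 2/13.
Summing U·P(U=x,V=y) over the conditioning event gives 29/26.
E[U | V = 4] = (29/26) / (2/13) = 29/4.

29/4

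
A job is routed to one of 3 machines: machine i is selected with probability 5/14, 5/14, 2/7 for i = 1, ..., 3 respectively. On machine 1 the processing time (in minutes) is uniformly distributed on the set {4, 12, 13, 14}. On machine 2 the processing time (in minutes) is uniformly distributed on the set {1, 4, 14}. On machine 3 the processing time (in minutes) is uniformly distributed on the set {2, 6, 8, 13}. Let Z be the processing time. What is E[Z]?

1373/168

E[Z | machine 1] = (4+12+13+14)/4 = 43/4.
E[Z | machine 2] = (1+4+14)/3 = 19/3.
E[Z | machine 3] = (2+6+8+13)/4 = 29/4.
By the law of total expectation,
E[Z] = (5/14)·(43/4) + (5/14)·(19/3) + (2/7)·(29/4) = 1373/168.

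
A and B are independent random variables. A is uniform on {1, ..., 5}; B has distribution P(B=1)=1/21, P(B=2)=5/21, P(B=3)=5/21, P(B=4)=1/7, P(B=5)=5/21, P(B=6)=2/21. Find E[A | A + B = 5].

P(A + B = 5) = 2/15.
Summing A·P(x,y) over outcomes with A + B = 5 gives 32/105.
E[A | A + B = 5] = (32/105) / (2/15) = 16/7.

16/7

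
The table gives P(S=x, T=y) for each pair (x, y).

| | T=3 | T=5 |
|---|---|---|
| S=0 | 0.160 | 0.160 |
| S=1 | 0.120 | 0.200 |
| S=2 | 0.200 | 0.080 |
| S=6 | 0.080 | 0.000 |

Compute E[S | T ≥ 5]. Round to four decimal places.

P(T ≥ 5) = 0.440.
Σ S·P over the event = 0·(0.160) + 1·(0.200) + 2·(0.080) = 0.360.
E[S | T ≥ 5] = (0.360) / (0.440) = 0.8182.

0.8182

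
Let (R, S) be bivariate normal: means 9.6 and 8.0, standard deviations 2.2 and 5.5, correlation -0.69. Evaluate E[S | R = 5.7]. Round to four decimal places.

For a bivariate normal, E[S | R=x] = μ_S + ρ·(σ_S/σ_R)·(x − μ_R).
E[S | R=5.7] = 8.0 + (-0.69)·(5.5/2.2)·(5.7 − (9.6)) = 8.0 + (-1.725)·(-3.9) = 14.7275.

14.7275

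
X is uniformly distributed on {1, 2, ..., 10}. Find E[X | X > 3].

Given X > 3, X is equally likely to be any of {4, 5, 6, 7, 8, 9, 10}.
E[X | X > 3] = (4 + 5 + 6 + 7 + 8 + 9 + 10) / 7 = 7.

7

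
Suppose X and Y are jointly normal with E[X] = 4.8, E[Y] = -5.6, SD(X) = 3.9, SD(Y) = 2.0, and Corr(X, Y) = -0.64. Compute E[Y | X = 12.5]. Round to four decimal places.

-8.1272

E[Y | X=x] = μ_Y + ρ(σ_Y/σ_X)(x − μ_X) for jointly normal variables.
E[Y | X=12.5] = -5.6 + (-0.64)·(2.0/3.9)·(12.5 − (4.8)) = -5.6 + (-0.32821)·(7.7) = -8.1272.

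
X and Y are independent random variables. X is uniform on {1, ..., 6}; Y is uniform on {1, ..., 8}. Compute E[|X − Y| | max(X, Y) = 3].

6/5

P(max(X, Y) = 3) = 5/48.
Summing |X−Y|·P(x,y) over outcomes with max(X, Y) = 3 gives 1/8.
E[|X − Y| | max(X, Y) = 3] = (1/8) / (5/48) = 6/5.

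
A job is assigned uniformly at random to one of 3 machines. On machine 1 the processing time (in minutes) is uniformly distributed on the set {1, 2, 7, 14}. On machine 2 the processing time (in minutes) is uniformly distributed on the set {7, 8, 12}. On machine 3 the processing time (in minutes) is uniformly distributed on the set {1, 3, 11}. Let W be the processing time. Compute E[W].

20/3

E[W | machine 1] = (1+2+7+14)/4 = 6.
E[W | machine 2] = (7+8+12)/3 = 9.
E[W | machine 3] = (1+3+11)/3 = 5.
E[W] = (1/3)·(6) + (1/3)·(9) + (1/3)·(5) = 20/3.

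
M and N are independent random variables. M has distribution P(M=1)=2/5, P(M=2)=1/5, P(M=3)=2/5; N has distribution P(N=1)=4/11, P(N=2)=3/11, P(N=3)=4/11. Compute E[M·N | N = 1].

2

P(N = 1) = 4/11.
Summing MN·P(x,y) over outcomes with N = 1 gives 8/11.
E[M·N | N = 1] = (8/11) / (4/11) = 2.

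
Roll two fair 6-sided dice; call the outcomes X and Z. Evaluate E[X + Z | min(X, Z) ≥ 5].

Outcomes with min(X, Z) ≥ 5: (5,5), (5,6), (6,5), (6,6), each with probability 1/36.
E[X + Z | min(X, Z) ≥ 5] = (10 + 11 + 11 + 12) / 4 = 11.

11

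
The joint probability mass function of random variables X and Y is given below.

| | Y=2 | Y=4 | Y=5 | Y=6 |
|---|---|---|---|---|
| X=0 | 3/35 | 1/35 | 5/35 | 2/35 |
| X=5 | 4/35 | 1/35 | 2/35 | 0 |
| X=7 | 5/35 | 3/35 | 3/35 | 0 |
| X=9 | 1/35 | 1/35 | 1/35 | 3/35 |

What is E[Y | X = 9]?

P(X = 9) = 6/35.
Summing Y·P(X=x,Y=y) over the conditioning event gives 29/35.
E[Y | X = 9] = (29/35) / (6/35) = 29/6.

29/6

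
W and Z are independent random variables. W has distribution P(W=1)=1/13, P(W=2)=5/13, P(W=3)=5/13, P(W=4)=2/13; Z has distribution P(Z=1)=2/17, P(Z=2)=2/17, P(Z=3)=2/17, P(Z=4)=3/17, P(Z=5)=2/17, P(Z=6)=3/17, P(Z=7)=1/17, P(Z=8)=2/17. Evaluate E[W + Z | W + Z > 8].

208/21

P(W + Z > 8) = 63/221.
Summing (W+Z)·P(x,y) over outcomes with W + Z > 8 gives 48/17.
E[W + Z | W + Z > 8] = (48/17) / (63/221) = 208/21.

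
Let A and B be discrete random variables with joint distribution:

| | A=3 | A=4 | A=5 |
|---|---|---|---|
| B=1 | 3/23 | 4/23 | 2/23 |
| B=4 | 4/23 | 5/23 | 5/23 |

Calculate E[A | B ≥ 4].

P(B ≥ 4) = 14/23.
Σ A·P over the event = 3·(4/23) + 4·(5/23) + 5·(5/23) = 57/23.
E[A | B ≥ 4] = (57/23) / (14/23) = 57/14.

57/14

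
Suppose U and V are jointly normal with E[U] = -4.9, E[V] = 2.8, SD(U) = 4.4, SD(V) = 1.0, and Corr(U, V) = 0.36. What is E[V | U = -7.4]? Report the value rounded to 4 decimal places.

E[V | U=x] = μ_V + ρ(σ_V/σ_U)(x − μ_U) for jointly normal variables.
E[V | U=-7.4] = 2.8 + (0.36)·(1.0/4.4)·(-7.4 − (-4.9)) = 2.8 + (0.081818)·(-2.5) = 2.5955.

2.5955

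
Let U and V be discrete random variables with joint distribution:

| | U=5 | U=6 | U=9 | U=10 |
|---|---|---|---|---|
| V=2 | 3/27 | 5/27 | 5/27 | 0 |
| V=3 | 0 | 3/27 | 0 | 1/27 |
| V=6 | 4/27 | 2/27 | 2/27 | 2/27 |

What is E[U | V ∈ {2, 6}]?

160/23

P(V ∈ {2, 6}) = 23/27.
Σ U·P over the event = 5·(3/27) + 5·(4/27) + 6·(5/27) + 6·(2/27) + 9·(5/27) + 9·(2/27) + 10·(2/27) = 160/27.
E[U | V ∈ {2, 6}] = (160/27) / (23/27) = 160/23.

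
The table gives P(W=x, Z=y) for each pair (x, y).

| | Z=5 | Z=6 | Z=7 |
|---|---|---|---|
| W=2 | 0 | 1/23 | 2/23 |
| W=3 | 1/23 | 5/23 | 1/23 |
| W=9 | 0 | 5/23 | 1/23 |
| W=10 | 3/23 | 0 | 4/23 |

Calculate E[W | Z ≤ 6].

P(Z ≤ 6) = 15/23.
Summing W·P(W=x,Z=y) over the conditioning event gives 95/23.
E[W | Z ≤ 6] = (95/23) / (15/23) = 19/3.

19/3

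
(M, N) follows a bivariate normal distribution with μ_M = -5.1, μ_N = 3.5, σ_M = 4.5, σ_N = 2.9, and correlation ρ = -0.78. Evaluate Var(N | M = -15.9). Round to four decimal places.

3.2934

Var(N | M=x) = (1 − ρ²)·σ_N².
Var(N | M=-15.9) = (2.9)²·(1 − (-0.78)²) = 8.41·0.3916 = 3.2934.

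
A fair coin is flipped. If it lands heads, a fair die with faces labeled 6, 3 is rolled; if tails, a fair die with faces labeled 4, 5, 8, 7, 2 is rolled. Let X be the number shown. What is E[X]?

97/20

E[X | heads] = (6+3)/2 = 9/2.
E[X | tails] = (4+5+8+7+2)/5 = 26/5.
E[X] = (1/2)·(9/2) + (1/2)·(26/5) = 97/20.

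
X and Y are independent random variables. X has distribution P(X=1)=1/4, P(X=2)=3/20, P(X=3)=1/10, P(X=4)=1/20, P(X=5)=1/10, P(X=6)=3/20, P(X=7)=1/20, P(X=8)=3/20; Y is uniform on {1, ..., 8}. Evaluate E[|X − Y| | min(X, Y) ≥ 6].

20/21

P(min(X, Y) ≥ 6) = 21/160.
Summing |X−Y|·P(x,y) over outcomes with min(X, Y) ≥ 6 gives 1/8.
E[|X − Y| | min(X, Y) ≥ 6] = (1/8) / (21/160) = 20/21.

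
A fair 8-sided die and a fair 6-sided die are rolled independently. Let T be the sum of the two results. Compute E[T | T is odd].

P(T is odd) = 1/2.
Σ over the event: 3·1/24 + 5·1/12 + 7·1/8 + 9·1/8 + 11·1/12 + 13·1/24 = 4.
E[T | T is odd] = (4) / (1/2) = 8.

8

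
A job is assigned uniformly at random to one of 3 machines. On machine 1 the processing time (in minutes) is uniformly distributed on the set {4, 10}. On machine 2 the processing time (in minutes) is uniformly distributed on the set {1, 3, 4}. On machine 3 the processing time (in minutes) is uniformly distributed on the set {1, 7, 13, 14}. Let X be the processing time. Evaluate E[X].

221/36

E[X | machine 1] = (4+10)/2 = 7.
E[X | machine 2] = (1+3+4)/3 = 8/3.
E[X | machine 3] = (1+7+13+14)/4 = 35/4.
By the law of total expectation,
E[X] = (1/3)·(7) + (1/3)·(8/3) + (1/3)·(35/4) = 221/36.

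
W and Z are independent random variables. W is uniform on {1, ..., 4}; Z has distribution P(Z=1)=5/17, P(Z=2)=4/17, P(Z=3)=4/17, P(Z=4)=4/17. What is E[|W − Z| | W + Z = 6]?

4/3

P(W + Z = 6) = 3/17.
Summing |W−Z|·P(x,y) over outcomes with W + Z = 6 gives 4/17.
E[|W − Z| | W + Z = 6] = (4/17) / (3/17) = 4/3.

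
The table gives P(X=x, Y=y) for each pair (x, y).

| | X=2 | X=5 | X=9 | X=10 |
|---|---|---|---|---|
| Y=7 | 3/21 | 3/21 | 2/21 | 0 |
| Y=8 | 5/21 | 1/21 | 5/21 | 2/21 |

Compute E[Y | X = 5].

29/4

P(X = 5) = 4/21.
Summing Y·P(X=x,Y=y) over the conditioning event gives 29/21.
E[Y | X = 5] = (29/21) / (4/21) = 29/4.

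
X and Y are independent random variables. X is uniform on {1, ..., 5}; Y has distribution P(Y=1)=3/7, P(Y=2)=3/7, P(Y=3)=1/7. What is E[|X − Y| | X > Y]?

51/23

P(X > Y) = 23/35.
Summing |X−Y|·P(x,y) over outcomes with X > Y gives 51/35.
E[|X − Y| | X > Y] = (51/35) / (23/35) = 51/23.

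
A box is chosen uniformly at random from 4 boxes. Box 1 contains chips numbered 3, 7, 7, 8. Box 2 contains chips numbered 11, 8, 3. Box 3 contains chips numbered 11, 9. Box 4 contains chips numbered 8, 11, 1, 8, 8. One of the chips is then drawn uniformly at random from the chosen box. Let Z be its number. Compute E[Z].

1847/240

E[Z | box 1] = (3+7+7+8)/4 = 25/4.
E[Z | box 2] = (11+8+3)/3 = 22/3.
E[Z | box 3] = (11+9)/2 = 10.
E[Z | box 4] = (8+11+1+8+8)/5 = 36/5.
E[Z] = (1/4)·(25/4) + (1/4)·(22/3) + (1/4)·(10) + (1/4)·(36/5) = 1847/240.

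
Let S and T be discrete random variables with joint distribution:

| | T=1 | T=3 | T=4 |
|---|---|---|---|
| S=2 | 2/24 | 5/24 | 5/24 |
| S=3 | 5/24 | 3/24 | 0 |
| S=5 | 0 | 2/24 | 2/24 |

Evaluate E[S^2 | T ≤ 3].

P(T ≤ 3) = 17/24.
Σ S^2·P over the event = 4·(2/24) + 4·(5/24) + 9·(5/24) + 9·(3/24) + 25·(2/24) = 25/4.
E[S^2 | T ≤ 3] = (25/4) / (17/24) = 150/17.

150/17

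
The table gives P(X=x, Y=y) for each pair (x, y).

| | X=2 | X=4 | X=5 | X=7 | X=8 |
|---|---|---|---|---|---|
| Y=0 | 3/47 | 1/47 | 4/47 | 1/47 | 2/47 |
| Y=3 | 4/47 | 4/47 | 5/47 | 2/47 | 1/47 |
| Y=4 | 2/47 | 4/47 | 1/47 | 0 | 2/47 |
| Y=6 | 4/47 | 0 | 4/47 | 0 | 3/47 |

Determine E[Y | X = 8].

29/8

P(X = 8) = 8/47.
Σ Y·P over the event = 0·(2/47) + 3·(1/47) + 4·(2/47) + 6·(3/47) = 29/47.
E[Y | X = 8] = (29/47) / (8/47) = 29/8.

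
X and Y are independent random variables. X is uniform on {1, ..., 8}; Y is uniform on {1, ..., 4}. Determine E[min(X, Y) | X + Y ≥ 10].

P(X + Y ≥ 10) = 3/16.
Summing min(X,Y)·P(x,y) over outcomes with X + Y ≥ 10 gives 5/8.
E[min(X, Y) | X + Y ≥ 10] = (5/8) / (3/16) = 10/3.

10/3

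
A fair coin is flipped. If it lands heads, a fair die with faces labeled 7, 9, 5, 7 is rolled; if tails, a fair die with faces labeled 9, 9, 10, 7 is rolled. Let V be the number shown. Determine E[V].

63/8

E[V | heads] = (7+9+5+7)/4 = 7.
E[V | tails] = (9+9+10+7)/4 = 35/4.
E[V] = (1/2)·(7) + (1/2)·(35/4) = 63/8.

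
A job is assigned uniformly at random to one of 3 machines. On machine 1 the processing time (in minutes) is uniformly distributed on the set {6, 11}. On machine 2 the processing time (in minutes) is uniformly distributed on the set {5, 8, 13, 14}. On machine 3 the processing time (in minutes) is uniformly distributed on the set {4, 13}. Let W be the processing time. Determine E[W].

E[W | machine 1] = (6+11)/2 = 17/2.
E[W | machine 2] = (5+8+13+14)/4 = 10.
E[W | machine 3] = (4+13)/2 = 17/2.
E[W] = (1/3)·(17/2) + (1/3)·(10) + (1/3)·(17/2) = 9.

9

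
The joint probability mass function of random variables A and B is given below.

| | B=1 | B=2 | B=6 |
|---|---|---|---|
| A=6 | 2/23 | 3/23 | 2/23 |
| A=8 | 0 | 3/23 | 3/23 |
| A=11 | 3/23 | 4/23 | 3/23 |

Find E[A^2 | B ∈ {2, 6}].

1411/18

P(B ∈ {2, 6}) = 18/23.
Σ A^2·P over the event = 36·(3/23) + 36·(2/23) + 64·(3/23) + 64·(3/23) + 121·(4/23) + 121·(3/23) = 1411/23.
E[A^2 | B ∈ {2, 6}] = (1411/23) / (18/23) = 1411/18.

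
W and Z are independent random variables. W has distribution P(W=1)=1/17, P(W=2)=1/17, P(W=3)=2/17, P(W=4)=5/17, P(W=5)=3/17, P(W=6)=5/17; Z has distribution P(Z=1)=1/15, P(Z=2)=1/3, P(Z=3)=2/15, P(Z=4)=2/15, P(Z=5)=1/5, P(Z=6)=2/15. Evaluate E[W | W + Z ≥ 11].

180/31

P(W + Z ≥ 11) = 31/255.
Summing W·P(x,y) over outcomes with W + Z ≥ 11 gives 12/17.
E[W | W + Z ≥ 11] = (12/17) / (31/255) = 180/31.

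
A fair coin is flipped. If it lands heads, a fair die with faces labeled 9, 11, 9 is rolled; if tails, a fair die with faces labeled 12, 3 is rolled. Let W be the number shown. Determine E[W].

103/12

E[W | heads] = (9+11+9)/3 = 29/3.
E[W | tails] = (12+3)/2 = 15/2.
E[W] = (1/2)·(29/3) + (1/2)·(15/2) = 103/12.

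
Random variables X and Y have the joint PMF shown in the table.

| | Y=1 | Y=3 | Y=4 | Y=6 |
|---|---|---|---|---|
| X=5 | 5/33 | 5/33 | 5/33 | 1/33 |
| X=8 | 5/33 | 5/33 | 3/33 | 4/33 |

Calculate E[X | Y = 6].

P(Y = 6) = 5/33.
Σ X·P over the event = 5·(1/33) + 8·(4/33) = 37/33.
E[X | Y = 6] = (37/33) / (5/33) = 37/5.

37/5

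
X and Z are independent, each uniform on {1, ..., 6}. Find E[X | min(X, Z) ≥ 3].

9/2

P(min(X, Z) ≥ 3) = 4/9.
Summing X·P(x,y) over outcomes with min(X, Z) ≥ 3 gives 2.
E[X | min(X, Z) ≥ 3] = (2) / (4/9) = 9/2.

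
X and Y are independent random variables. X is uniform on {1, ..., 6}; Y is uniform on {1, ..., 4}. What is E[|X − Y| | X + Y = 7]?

Outcomes with X + Y = 7: (3,4), (4,3), (5,2), (6,1), each with probability 1/24.
E[|X − Y| | X + Y = 7] = (1 + 1 + 3 + 5) / 4 = 5/2.

5/2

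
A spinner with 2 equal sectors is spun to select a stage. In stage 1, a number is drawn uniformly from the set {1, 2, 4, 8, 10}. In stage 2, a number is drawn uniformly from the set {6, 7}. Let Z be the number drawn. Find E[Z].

E[Z | stage 1] = (1+2+4+8+10)/5 = 5.
E[Z | stage 2] = (6+7)/2 = 13/2.
By the law of total expectation,
E[Z] = (1/2)·(5) + (1/2)·(13/2) = 23/4.

23/4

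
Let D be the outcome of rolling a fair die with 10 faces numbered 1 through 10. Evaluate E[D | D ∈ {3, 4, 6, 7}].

P(D ∈ {3, 4, 6, 7}) = 2/5.
Σ over the event: 3·1/10 + 4·1/10 + 6·1/10 + 7·1/10 = 2.
E[D | D ∈ {3, 4, 6, 7}] = (2) / (2/5) = 5.

5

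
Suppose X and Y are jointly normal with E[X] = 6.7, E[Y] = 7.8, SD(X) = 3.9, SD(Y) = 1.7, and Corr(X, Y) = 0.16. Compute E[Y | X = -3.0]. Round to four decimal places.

7.1235

The regression of Y on X has slope ρ·σ_Y/σ_X and passes through (μ_X, μ_Y).
E[Y | X=-3.0] = 7.8 + (0.16)·(1.7/3.9)·(-3.0 − (6.7)) = 7.8 + (0.069744)·(-9.7) = 7.1235.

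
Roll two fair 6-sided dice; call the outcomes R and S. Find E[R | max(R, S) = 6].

P(max(R, S) = 6) = 11/36.
Summing R·P(x,y) over outcomes with max(R, S) = 6 gives 17/12.
E[R | max(R, S) = 6] = (17/12) / (11/36) = 51/11.

51/11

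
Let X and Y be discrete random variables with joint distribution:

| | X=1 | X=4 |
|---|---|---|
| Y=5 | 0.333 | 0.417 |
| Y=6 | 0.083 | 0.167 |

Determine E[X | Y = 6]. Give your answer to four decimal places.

P(Y = 6) = 0.250.
Σ X·P over the event = 1·(0.083) + 4·(0.167) = 0.751.
E[X | Y = 6] = (0.751) / (0.250) = 3.0040.

3.0040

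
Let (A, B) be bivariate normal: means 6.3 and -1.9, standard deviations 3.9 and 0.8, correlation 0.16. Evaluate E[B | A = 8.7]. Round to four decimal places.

For a bivariate normal, E[B | A=x] = μ_B + ρ·(σ_B/σ_A)·(x − μ_A).
E[B | A=8.7] = -1.9 + (0.16)·(0.8/3.9)·(8.7 − (6.3)) = -1.9 + (0.032821)·(2.4) = -1.8212.

-1.8212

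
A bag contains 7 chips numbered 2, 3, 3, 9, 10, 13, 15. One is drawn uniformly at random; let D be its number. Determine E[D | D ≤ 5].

8/3

P(D ≤ 5) = 3/7.
Σ over the event: 2·1/7 + 3·2/7 = 8/7.
E[D | D ≤ 5] = (8/7) / (3/7) = 8/3.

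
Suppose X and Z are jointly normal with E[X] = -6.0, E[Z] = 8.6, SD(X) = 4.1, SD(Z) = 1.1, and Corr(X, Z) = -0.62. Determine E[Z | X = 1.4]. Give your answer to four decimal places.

7.3691

For a bivariate normal, E[Z | X=x] = μ_Z + ρ·(σ_Z/σ_X)·(x − μ_X).
E[Z | X=1.4] = 8.6 + (-0.62)·(1.1/4.1)·(1.4 − (-6.0)) = 8.6 + (-0.16634)·(7.4) = 7.3691.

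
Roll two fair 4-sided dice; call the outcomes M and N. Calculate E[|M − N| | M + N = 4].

4/3

Outcomes with M + N = 4: (1,3), (2,2), (3,1), each with probability 1/16.
E[|M − N| | M + N = 4] = (2 + 0 + 2) / 3 = 4/3.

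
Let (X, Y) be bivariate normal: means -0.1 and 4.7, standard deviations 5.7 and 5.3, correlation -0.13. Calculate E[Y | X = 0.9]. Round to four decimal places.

E[Y | X=x] = μ_Y + ρ(σ_Y/σ_X)(x − μ_X) for jointly normal variables.
E[Y | X=0.9] = 4.7 + (-0.13)·(5.3/5.7)·(0.9 − (-0.1)) = 4.7 + (-0.12088)·(1) = 4.5791.

4.5791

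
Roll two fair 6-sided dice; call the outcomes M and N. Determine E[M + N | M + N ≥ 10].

32/3

Outcomes with M + N ≥ 10: (4,6), (5,5), (5,6), (6,4), (6,5), (6,6), each with probability 1/36.
E[M + N | M + N ≥ 10] = (10 + 10 + 11 + 10 + 11 + 12) / 6 = 32/3.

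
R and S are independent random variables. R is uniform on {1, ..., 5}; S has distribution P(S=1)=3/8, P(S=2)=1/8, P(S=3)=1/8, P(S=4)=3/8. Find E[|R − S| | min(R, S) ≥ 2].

11/10

P(min(R, S) ≥ 2) = 1/2.
Summing |R−S|·P(x,y) over outcomes with min(R, S) ≥ 2 gives 11/20.
E[|R − S| | min(R, S) ≥ 2] = (11/20) / (1/2) = 11/10.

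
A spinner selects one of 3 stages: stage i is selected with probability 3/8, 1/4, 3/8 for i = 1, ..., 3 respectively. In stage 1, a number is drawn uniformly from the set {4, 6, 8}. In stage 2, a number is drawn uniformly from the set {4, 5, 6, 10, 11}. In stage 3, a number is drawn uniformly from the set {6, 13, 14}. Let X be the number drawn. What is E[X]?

327/40

E[X | stage 1] = (4+6+8)/3 = 6.
E[X | stage 2] = (4+5+6+10+11)/5 = 36/5.
E[X | stage 3] = (6+13+14)/3 = 11.
By the law of total expectation,
E[X] = (3/8)·(6) + (1/4)·(36/5) + (3/8)·(11) = 327/40.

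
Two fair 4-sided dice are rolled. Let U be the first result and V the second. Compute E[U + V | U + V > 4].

P(U + V > 4) = 5/8.
Summing (U+V)·P(x,y) over outcomes with U + V > 4 gives 15/4.
E[U + V | U + V > 4] = (15/4) / (5/8) = 6.

6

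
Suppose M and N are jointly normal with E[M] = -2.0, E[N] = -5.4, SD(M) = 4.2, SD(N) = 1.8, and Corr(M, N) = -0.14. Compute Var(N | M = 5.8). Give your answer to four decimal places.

3.1765

For a bivariate normal, Var(N | M=x) = σ_N²(1 − ρ²).
Var(N | M=5.8) = (1.8)²·(1 − (-0.14)²) = 3.24·0.9804 = 3.1765.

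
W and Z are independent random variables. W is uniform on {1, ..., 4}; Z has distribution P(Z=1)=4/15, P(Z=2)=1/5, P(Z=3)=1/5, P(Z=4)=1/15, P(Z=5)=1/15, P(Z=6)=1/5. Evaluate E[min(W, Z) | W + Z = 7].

P(W + Z = 7) = 2/15.
Summing min(W,Z)·P(x,y) over outcomes with W + Z = 7 gives 17/60.
E[min(W, Z) | W + Z = 7] = (17/60) / (2/15) = 17/8.

17/8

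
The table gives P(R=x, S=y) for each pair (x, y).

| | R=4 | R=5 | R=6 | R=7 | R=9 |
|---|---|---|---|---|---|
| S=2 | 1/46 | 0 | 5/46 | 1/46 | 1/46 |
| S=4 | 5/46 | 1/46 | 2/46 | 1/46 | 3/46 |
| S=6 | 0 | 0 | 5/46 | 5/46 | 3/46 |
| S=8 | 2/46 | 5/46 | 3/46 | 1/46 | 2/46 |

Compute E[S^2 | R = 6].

P(R = 6) = 15/46.
Σ S^2·P over the event = 4·(5/46) + 16·(2/46) + 36·(5/46) + 64·(3/46) = 212/23.
E[S^2 | R = 6] = (212/23) / (15/46) = 424/15.

424/15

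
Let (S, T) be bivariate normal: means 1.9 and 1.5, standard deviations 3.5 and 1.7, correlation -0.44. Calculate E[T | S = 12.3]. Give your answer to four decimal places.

For a bivariate normal, E[T | S=x] = μ_T + ρ·(σ_T/σ_S)·(x − μ_S).
E[T | S=12.3] = 1.5 + (-0.44)·(1.7/3.5)·(12.3 − (1.9)) = 1.5 + (-0.21371)·(10.4) = -0.7226.

-0.7226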